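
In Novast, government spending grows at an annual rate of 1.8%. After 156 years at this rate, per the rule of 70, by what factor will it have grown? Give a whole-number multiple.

16 times

70/1.8 ≈ 38.89 years per doubling.
156 years fits 4 doublings: 2^4 = 16.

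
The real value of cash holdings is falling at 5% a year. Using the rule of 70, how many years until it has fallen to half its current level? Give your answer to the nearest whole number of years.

Falling at 5%, it halves about every 70/5 = 14.00 years.

≈ 14 years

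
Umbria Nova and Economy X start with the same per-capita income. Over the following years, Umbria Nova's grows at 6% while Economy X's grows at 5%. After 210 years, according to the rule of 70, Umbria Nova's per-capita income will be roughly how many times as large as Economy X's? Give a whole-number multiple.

roughly 8 times

Umbria Nova pulls ahead at 1 pp per year, so the ratio doubles every 70/1 ≈ 70.00 years.
In 210 years that's 3.00 doublings: 2^3.00 ≈ 8.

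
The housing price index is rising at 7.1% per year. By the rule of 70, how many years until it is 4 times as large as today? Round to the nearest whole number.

Doubling time ≈ 70/7.1 = 9.86 years.
4× is 2 doublings, so 2 × 9.86 ≈ 20 years.

about 20 years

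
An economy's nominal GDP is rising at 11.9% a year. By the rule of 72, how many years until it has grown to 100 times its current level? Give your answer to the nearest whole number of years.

approximately 40 years

One doubling takes 72/11.9 = 6.05 years.
Reaching 100× takes log₂(100) ≈ 6.64 doublings.
6.64 × 6.05 ≈ 40 years.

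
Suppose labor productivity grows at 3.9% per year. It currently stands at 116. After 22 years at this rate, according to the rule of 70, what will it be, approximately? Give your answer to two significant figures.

Doubling time ≈ 70/3.9 = 17.95 years.
22 years is 22/17.95 ≈ 1.23 doublings, a factor of 2^1.23 ≈ 2.35.
116 × 2.35 ≈ 270.

≈ 270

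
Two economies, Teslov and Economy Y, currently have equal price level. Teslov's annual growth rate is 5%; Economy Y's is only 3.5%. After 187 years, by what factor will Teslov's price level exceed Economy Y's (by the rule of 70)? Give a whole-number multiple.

Rate gap = 5% − 3.5% = 1.5 points.
The ratio doubles every 70/1.5 ≈ 46.67 years.
187/46.67 ≈ 4.01 doublings → ratio ≈ 2^4.01 ≈ 16.

approximately 16 times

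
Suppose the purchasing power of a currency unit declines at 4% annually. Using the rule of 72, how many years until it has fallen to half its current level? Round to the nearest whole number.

The rule works in reverse for decay: 72/4 ≈ 18.00 years to halve.

roughly 18 years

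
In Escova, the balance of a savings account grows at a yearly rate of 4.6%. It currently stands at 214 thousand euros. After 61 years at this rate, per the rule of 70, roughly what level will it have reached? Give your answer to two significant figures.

around 3400 thousand euros

Doubling time ≈ 70/4.6 = 15.22 years.
61 years is 61/15.22 ≈ 4.01 doublings, a factor of 2^4.01 ≈ 16.11.
214 × 16.11 ≈ 3400 thousand euros.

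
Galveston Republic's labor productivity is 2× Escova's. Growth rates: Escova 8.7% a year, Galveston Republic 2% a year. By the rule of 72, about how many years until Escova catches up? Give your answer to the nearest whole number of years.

What matters is the difference: 6.7 pp.
Rule of 72 on the gap: the ratio halves every 72/6.7 ≈ 10.75 years.
A 2× gap closes after 1 halving: 1 × 10.75 ≈ 11 years.

≈ 11 years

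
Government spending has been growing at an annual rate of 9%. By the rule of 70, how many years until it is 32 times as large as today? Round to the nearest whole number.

One doubling takes 70/9 = 7.78 years.
Getting to 32× needs 5 doublings: 5 × 7.78 ≈ 39 years.

39 years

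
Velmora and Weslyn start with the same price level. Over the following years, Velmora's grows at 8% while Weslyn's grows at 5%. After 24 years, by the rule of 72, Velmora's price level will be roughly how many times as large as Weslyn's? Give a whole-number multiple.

about 2 times

Rate gap = 8% − 5% = 3 points.
The ratio doubles every 72/3 ≈ 24.00 years.
24/24.00 ≈ 1.00 doublings → ratio ≈ 2^1.00 ≈ 2.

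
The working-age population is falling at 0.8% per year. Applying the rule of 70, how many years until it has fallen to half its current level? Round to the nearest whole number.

Falling at 0.8%, it halves about every 70/0.8 = 87.50 years.

about 88 years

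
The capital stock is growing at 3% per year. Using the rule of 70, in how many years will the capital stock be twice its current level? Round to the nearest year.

around 23 years

At 3%, doubling takes about 70/3 = 23.33 years.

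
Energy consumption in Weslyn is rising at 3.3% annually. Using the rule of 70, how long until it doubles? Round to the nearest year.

Doubling time ≈ 70 / 3.3 = 21.21 years.

21 years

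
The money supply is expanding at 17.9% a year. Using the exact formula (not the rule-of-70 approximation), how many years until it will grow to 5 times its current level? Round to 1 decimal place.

t = ln(5) / ln(1 + 0.179) = 1.6094 / 0.164667 ≈ 9.77.

9.8 years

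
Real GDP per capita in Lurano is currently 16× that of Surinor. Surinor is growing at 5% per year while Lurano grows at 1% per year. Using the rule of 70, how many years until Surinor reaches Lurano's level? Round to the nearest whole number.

70 years

The growth-rate gap is 5% − 1% = 4 percentage points.
So the ratio between them halves every 70/4 ≈ 17.50 years.
A 16× gap closes after 4 halvings: 4 × 17.50 ≈ 70 years.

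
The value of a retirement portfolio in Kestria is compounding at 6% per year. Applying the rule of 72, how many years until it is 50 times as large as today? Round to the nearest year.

roughly 68 years

At 6% it doubles every 72/6 ≈ 12.00 years.
Reaching 50× takes log₂(50) ≈ 5.64 doublings.
5.64 × 12.00 ≈ 68 years.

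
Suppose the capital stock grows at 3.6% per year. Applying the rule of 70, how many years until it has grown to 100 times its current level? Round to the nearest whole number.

roughly 129 years

One doubling takes 70/3.6 = 19.44 years.
100× is log₂ 100 ≈ 6.64 doublings, so ≈ 6.64 × 19.44 = 129 years.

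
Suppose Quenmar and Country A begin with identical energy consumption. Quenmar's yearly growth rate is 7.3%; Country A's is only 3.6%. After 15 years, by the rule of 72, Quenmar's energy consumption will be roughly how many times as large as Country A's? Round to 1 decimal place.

Rate gap = 7.3% − 3.6% = 3.7 points.
The ratio doubles every 72/3.7 ≈ 19.46 years.
15/19.46 ≈ 0.77 doublings → ratio ≈ 2^0.77 ≈ 1.7.

≈ 1.7 times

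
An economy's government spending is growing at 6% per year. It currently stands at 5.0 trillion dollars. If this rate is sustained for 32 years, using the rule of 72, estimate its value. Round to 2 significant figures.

Doubling time ≈ 72/6 = 12.00 years.
32 years is 32/12.00 ≈ 2.67 doublings, a factor of 2^2.67 ≈ 6.36.
5.0 × 6.36 ≈ 32 trillion dollars.

approximately 32 trillion dollars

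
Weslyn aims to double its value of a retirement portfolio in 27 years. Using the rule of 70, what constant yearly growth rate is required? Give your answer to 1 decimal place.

70 / 27 ≈ 2.59, so about 2.6% per year.

around 2.6%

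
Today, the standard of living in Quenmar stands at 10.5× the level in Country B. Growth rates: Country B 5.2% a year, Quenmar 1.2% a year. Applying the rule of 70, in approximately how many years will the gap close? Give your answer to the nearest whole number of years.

≈ 59 years

Country B gains on Quenmar at 5.2% − 1.2% = 4 points a year.
At that relative rate the gap halves every 70/4 ≈ 17.50 years.
A 10.5× gap takes log₂(10.5) ≈ 3.39 halvings to close: 3.39 × 17.50 ≈ 59 years.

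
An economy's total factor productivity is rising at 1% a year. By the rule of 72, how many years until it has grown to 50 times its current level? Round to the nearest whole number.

approximately 406 years

One doubling takes 72/1 = 72.00 years.
50× is log₂ 50 ≈ 5.64 doublings, so ≈ 5.64 × 72.00 = 406 years.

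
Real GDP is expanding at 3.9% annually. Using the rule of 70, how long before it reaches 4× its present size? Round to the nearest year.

36 years

Doubling time ≈ 70/3.9 = 17.95 years.
4× is 2 doublings, so 2 × 17.95 ≈ 36 years.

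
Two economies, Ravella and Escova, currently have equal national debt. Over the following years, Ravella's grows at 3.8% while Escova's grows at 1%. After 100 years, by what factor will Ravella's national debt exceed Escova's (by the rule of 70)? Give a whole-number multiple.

16 times

Ravella pulls ahead at 2.8 pp per year, so the ratio doubles every 70/2.8 ≈ 25.00 years.
In 100 years that's 4.00 doublings: 2^4.00 ≈ 16.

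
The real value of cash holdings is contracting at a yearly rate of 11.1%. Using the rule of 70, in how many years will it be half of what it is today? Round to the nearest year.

roughly 6 years

Halving time ≈ 70 / 11.1 = 6.31 → 6 years.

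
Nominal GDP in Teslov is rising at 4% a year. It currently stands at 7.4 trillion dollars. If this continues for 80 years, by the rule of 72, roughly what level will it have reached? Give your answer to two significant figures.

Doubling time ≈ 72/4 = 18.00 years.
80 years is 80/18.00 ≈ 4.44 doublings, a factor of 2^4.44 ≈ 21.71.
7.4 × 21.71 ≈ 160 trillion dollars.

160 trillion dollars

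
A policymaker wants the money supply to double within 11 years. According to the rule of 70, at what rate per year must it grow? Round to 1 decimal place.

70 / 11 ≈ 6.36, so about 6.4% per year.

≈ 6.4%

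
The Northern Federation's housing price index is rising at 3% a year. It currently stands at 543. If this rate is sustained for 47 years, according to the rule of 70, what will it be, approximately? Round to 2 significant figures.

It doubles every 70/3 ≈ 23.33 years, so 47 years is 2.01 doublings.
2^2.01 ≈ 4.03; 543 × 4.03 ≈ 2200.

roughly 2200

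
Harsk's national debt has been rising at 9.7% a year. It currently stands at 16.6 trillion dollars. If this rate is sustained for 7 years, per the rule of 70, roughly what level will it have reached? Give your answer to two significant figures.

approximately 33 trillion dollars

It doubles every 70/9.7 ≈ 7.22 years, so 7 years is 0.97 doublings.
2^0.97 ≈ 1.96; 16.6 × 1.96 ≈ 33 trillion dollars.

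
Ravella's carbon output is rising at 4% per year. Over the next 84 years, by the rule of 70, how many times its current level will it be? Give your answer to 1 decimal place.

Doubling time ≈ 70/4 = 17.50 years.
84 years / 17.50 ≈ 4.80 doublings → factor 2^4.80 ≈ 27.9.

27.9 times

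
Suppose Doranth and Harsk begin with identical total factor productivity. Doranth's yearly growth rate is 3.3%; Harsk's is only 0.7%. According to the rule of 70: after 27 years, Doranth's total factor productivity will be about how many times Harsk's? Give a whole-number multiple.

roughly 2 times

Doranth pulls ahead at 2.6 pp per year, so the ratio doubles every 70/2.6 ≈ 26.92 years.
In 27 years that's 1.00 doublings: 2^1.00 ≈ 2.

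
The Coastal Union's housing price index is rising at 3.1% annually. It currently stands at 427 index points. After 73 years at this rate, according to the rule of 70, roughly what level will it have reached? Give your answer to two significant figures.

It doubles every 70/3.1 ≈ 22.58 years, so 73 years is 3.23 doublings.
2^3.23 ≈ 9.38; 427 × 9.38 ≈ 4000 index points.

≈ 4000 index points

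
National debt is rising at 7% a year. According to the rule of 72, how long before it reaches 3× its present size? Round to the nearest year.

Doubling time ≈ 72/7 = 10.29 years.
3× is log₂ 3 ≈ 1.58 doublings, so ≈ 1.58 × 10.29 = 16 years.

roughly 16 years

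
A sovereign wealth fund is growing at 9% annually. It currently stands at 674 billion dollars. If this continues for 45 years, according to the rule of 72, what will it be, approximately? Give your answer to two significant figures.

33000 billion dollars

It doubles every 72/9 ≈ 8.00 years, so 45 years is 5.63 doublings.
2^5.63 ≈ 49.52; 674 × 49.52 ≈ 33000 billion dollars.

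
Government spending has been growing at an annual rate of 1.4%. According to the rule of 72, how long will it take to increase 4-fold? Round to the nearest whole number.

approximately 103 years

At 1.4% it doubles every 72/1.4 ≈ 51.43 years.
4 = 2^2, so 2 doublings → 103 years.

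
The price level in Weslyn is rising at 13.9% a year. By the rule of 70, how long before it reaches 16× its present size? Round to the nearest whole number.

approximately 20 years

One doubling takes 70/13.9 = 5.04 years.
Getting to 16× needs 4 doublings: 4 × 5.04 ≈ 20 years.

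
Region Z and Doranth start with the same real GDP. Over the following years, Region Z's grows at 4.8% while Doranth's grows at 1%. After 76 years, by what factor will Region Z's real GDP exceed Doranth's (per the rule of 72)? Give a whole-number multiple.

Only the 3.8-point difference matters.
72/3.8 ≈ 18.95 years per doubling of the ratio; 76 years gives 4.01 doublings, so ≈ 16×.

roughly 16 times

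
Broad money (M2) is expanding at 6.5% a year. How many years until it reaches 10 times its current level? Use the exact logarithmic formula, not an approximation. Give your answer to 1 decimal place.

t = ln(10) / ln(1 + 0.065) = 2.3026 / 0.062975 ≈ 36.56.

36.6 years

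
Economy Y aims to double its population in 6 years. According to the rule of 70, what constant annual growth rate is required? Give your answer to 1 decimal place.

11.7%

70 / 6 ≈ 11.67, so about 11.7% a year.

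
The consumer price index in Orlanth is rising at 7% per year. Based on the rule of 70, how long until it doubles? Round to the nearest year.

Doubling time ≈ 70 / 7 = 10.00 years.

10 years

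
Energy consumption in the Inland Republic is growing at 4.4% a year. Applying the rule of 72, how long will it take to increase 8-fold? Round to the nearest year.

≈ 49 years

One doubling takes 72/4.4 = 16.36 years.
8 = 2^3, so 3 doublings → 49 years.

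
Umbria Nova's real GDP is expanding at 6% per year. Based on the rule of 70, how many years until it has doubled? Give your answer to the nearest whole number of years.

roughly 12 years

Doubling time ≈ 70 / 6 = 11.67 years.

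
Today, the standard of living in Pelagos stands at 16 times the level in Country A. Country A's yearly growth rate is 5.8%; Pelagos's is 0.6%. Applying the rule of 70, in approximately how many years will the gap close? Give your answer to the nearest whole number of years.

roughly 54 years

The growth-rate gap is 5.8% − 0.6% = 5.2 percentage points.
So the ratio between them halves every 70/5.2 ≈ 13.46 years.
A 16 times gap closes after 4 halvings: 4 × 13.46 ≈ 54 years.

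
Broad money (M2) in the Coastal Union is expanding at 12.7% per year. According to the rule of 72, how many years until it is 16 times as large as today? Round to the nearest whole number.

One doubling takes 72/12.7 = 5.67 years.
Getting to 16× needs 4 doublings: 4 × 5.67 ≈ 23 years.

23 years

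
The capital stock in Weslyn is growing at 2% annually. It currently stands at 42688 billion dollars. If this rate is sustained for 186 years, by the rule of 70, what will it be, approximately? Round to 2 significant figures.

1700000 billion dollars

Doubling time ≈ 70/2 = 35.00 years.
186 years is 186/35.00 ≈ 5.31 doublings, a factor of 2^5.31 ≈ 39.67.
42688 × 39.67 ≈ 1700000 billion dollars.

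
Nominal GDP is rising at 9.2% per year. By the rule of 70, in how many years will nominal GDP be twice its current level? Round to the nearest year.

≈ 8 years

At 9.2%, doubling takes about 70/9.2 = 7.61 years.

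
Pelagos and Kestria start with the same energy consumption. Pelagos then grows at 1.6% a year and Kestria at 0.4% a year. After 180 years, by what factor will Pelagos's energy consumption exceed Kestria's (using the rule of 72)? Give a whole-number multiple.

roughly 8 times

Rate gap = 1.6% − 0.4% = 1.2 points.
The ratio doubles every 72/1.2 ≈ 60.00 years.
180/60.00 ≈ 3.00 doublings → ratio ≈ 2^3.00 ≈ 8.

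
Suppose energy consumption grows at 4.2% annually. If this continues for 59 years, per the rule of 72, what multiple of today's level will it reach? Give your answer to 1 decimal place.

around 10.9 times

Doubling time ≈ 72/4.2 = 17.14 years.
59 years / 17.14 ≈ 3.44 doublings → factor 2^3.44 ≈ 10.9.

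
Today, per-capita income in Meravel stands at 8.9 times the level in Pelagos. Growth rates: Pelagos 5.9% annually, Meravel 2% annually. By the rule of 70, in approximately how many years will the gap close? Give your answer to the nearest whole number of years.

What matters is the difference: 3.9 pp.
Rule of 70 on the gap: the ratio halves every 70/3.9 ≈ 17.95 years.
An 8.9 times gap takes log₂(8.9) ≈ 3.15 halvings to close: 3.15 × 17.95 ≈ 57 years.

approximately 57 years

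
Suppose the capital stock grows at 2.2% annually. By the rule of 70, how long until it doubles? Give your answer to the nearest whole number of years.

At 2.2%, doubling takes about 70/2.2 = 31.82 years.

approximately 32 years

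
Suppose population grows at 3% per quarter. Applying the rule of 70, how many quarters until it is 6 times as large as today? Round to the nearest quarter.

60 quarters

One doubling takes 70/3 = 23.33 quarters.
Reaching 6× takes log₂(6) ≈ 2.58 doublings.
2.58 × 23.33 ≈ 60 quarters.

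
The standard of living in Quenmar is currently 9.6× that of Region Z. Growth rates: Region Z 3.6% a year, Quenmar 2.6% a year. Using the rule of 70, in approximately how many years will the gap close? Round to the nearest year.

roughly 228 years

Region Z gains on Quenmar at 3.6% − 2.6% = 1 point a year.
At that relative rate the gap halves every 70/1 ≈ 70.00 years.
A 9.6× gap takes log₂(9.6) ≈ 3.26 halvings to close: 3.26 × 70.00 ≈ 228 years.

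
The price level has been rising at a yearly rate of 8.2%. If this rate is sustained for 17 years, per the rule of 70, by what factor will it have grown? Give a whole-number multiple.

Doubling time ≈ 70/8.2 = 8.54 years.
17/8.54 ≈ 2 doublings, so about 2^2 = 4×.

around 4 times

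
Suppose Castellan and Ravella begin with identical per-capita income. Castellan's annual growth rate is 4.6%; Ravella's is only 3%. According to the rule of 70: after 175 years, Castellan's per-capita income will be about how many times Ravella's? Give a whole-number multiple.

around 16 times

Rate gap = 4.6% − 3% = 1.6 points.
The ratio doubles every 70/1.6 ≈ 43.75 years.
175/43.75 ≈ 4.00 doublings → ratio ≈ 2^4.00 ≈ 16.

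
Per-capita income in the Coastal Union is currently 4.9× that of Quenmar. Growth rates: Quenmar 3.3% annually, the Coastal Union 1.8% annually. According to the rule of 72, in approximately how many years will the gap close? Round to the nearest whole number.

The growth-rate gap is 3.3% − 1.8% = 1.5 percentage points.
So the ratio between them halves every 72/1.5 ≈ 48.00 years.
A 4.9× gap takes log₂(4.9) ≈ 2.29 halvings to close: 2.29 × 48.00 ≈ 110 years.

around 110 years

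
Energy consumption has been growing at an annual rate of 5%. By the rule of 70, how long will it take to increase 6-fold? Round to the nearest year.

At 5% it doubles every 70/5 ≈ 14.00 years.
6× is log₂ 6 ≈ 2.58 doublings, so ≈ 2.58 × 14.00 = 36 years.

around 36 years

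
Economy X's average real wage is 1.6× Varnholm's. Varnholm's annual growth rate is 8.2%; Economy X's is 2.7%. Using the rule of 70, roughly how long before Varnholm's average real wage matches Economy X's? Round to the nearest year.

9 years

Varnholm gains on Economy X at 8.2% − 2.7% = 5.5 points a year.
At that relative rate the gap halves every 70/5.5 ≈ 12.73 years.
A 1.6× gap takes log₂(1.6) ≈ 0.68 halvings to close: 0.68 × 12.73 ≈ 9 years.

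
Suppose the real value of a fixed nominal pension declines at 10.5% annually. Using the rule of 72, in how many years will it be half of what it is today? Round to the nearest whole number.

Falling at 10.5%, it halves about every 72/10.5 = 6.86 years.

around 7 years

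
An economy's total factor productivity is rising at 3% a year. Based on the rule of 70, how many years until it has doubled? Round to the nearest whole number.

Doubling time ≈ 70 / 3 = 23.33 years.

around 23 years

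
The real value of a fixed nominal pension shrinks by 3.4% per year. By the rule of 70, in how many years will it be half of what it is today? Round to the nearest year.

The rule works in reverse for decay: 70/3.4 ≈ 20.59 years to halve.

≈ 21 years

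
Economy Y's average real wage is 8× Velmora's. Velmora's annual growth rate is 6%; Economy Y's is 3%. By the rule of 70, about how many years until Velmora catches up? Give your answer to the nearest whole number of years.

The growth-rate gap is 6% − 3% = 3 percentage points.
So the ratio between them halves every 70/3 ≈ 23.33 years.
An 8× gap closes after 3 halvings: 3 × 23.33 ≈ 70 years.

around 70 years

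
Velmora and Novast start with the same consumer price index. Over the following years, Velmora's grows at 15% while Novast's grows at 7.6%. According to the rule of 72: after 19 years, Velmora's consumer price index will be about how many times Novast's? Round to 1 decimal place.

Rate gap = 15% − 7.6% = 7.4 points.
The ratio doubles every 72/7.4 ≈ 9.73 years.
19/9.73 ≈ 1.95 doublings → ratio ≈ 2^1.95 ≈ 3.9.

around 3.9 times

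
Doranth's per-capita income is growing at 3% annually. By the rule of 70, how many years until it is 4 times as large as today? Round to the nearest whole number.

approximately 47 years

At 3% it doubles every 70/3 ≈ 23.33 years.
Getting to 4× needs 2 doublings: 2 × 23.33 ≈ 47 years.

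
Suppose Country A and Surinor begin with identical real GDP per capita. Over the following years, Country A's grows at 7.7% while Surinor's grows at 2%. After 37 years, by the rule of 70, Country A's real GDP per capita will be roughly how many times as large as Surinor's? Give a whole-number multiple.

Country A pulls ahead at 5.7 pp per year, so the ratio doubles every 70/5.7 ≈ 12.28 years.
In 37 years that's 3.01 doublings: 2^3.01 ≈ 8.

8 times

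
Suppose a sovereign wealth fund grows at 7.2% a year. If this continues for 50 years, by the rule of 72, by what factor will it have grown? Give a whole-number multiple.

about 32 times

At 7.2% one doubling takes ≈ 10.00 years; 50 years is 5 of them, so ×32.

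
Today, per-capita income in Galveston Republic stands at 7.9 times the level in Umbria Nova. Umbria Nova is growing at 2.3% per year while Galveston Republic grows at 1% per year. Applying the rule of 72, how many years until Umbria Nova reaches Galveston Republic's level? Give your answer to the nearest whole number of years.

The growth-rate gap is 2.3% − 1% = 1.3 percentage points.
So the ratio between them halves every 72/1.3 ≈ 55.38 years.
A 7.9 times gap takes log₂(7.9) ≈ 2.98 halvings to close: 2.98 × 55.38 ≈ 165 years.

approximately 165 years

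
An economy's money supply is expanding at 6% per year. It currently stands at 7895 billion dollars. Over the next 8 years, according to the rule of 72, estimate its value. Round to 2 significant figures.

It doubles every 72/6 ≈ 12.00 years, so 8 years is 0.67 doublings.
2^0.67 ≈ 1.59; 7895 × 1.59 ≈ 13000 billion dollars.

about 13000 billion dollars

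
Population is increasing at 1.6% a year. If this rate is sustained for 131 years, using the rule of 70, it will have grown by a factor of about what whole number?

70/1.6 ≈ 43.75 years per doubling.
131 years fits 3 doublings: 2^3 = 8.

roughly 8 times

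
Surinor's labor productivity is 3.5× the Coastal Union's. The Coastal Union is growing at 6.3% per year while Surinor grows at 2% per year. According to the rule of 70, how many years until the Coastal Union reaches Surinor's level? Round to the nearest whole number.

the Coastal Union gains on Surinor at 6.3% − 2% = 4.3 points a year.
At that relative rate the gap halves every 70/4.3 ≈ 16.28 years.
A 3.5× gap takes log₂(3.5) ≈ 1.81 halvings to close: 1.81 × 16.28 ≈ 29 years.

approximately 29 years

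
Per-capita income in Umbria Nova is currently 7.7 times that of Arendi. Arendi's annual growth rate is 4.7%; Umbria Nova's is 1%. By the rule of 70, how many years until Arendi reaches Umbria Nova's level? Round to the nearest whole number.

about 56 years

The growth-rate gap is 4.7% − 1% = 3.7 percentage points.
So the ratio between them halves every 70/3.7 ≈ 18.92 years.
A 7.7 times gap takes log₂(7.7) ≈ 2.94 halvings to close: 2.94 × 18.92 ≈ 56 years.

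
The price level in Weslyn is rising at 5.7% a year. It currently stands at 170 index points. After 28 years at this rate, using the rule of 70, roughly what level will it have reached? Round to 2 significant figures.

Doubling time ≈ 70/5.7 = 12.28 years.
28 years is 28/12.28 ≈ 2.28 doublings, a factor of 2^2.28 ≈ 4.86.
170 × 4.86 ≈ 830 index points.

around 830 index points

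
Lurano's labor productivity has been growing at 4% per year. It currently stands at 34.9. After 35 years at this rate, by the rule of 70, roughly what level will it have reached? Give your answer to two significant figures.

Doubling time ≈ 70/4 = 17.50 years.
35 years is 35/17.50 ≈ 2.00 doublings, a factor of 2^2.00 ≈ 4.00.
34.9 × 4.00 ≈ 140.

about 140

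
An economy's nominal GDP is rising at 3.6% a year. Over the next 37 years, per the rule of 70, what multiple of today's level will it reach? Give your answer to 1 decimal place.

roughly 3.7 times

Doubles every ≈ 19.44 years (70/3.6).
37 years is 1.90 doublings; 2^1.90 ≈ 3.7×.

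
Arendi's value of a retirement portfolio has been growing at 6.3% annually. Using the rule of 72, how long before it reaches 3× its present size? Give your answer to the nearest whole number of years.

roughly 18 years

At 6.3% it doubles every 72/6.3 ≈ 11.43 years.
3× is log₂ 3 ≈ 1.58 doublings, so ≈ 1.58 × 11.43 = 18 years.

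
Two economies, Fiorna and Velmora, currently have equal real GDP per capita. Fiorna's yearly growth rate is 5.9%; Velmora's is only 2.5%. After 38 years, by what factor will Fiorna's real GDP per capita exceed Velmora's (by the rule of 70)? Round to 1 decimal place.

roughly 3.6 times

Only the 3.4-point difference matters.
70/3.4 ≈ 20.59 years per doubling of the ratio; 38 years gives 1.85 doublings, so ≈ 3.6×.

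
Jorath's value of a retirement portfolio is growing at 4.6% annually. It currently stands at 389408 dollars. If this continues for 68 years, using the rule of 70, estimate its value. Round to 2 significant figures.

around 8600000 dollars

Doubling time ≈ 70/4.6 = 15.22 years.
68 years is 68/15.22 ≈ 4.47 doublings, a factor of 2^4.47 ≈ 22.16.
389408 × 22.16 ≈ 8600000 dollars.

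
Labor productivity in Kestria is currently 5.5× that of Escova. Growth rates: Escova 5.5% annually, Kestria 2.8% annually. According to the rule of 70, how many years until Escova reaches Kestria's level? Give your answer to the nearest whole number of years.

The growth-rate gap is 5.5% − 2.8% = 2.7 percentage points.
So the ratio between them halves every 70/2.7 ≈ 25.93 years.
A 5.5× gap takes log₂(5.5) ≈ 2.46 halvings to close: 2.46 × 25.93 ≈ 64 years.

64 years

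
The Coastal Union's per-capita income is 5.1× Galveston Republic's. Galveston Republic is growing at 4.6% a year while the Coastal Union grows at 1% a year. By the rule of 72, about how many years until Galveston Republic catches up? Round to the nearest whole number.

The growth-rate gap is 4.6% − 1% = 3.6 percentage points.
So the ratio between them halves every 72/3.6 ≈ 20.00 years.
A 5.1× gap takes log₂(5.1) ≈ 2.35 halvings to close: 2.35 × 20.00 ≈ 47 years.

around 47 years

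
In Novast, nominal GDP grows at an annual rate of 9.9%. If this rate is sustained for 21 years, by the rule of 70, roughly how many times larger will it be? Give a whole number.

approximately 8 times

At 9.9% one doubling takes ≈ 7.07 years; 21 years is 3 of them, so ×8.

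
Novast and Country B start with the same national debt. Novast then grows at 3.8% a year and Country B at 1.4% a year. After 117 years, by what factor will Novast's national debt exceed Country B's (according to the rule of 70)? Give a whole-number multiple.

roughly 16 times

Rate gap = 3.8% − 1.4% = 2.4 points.
The ratio doubles every 70/2.4 ≈ 29.17 years.
117/29.17 ≈ 4.01 doublings → ratio ≈ 2^4.01 ≈ 16.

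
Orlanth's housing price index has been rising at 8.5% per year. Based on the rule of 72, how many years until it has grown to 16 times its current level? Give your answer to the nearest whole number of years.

34 years

Doubling time ≈ 72/8.5 = 8.47 years.
16× is 4 doublings, so 4 × 8.47 ≈ 34 years.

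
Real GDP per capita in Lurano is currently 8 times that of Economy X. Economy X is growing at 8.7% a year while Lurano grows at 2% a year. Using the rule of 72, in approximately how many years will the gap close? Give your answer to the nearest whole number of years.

32 years

Economy X gains on Lurano at 8.7% − 2% = 6.7 points a year.
At that relative rate the gap halves every 72/6.7 ≈ 10.75 years.
An 8 times gap closes after 3 halvings: 3 × 10.75 ≈ 32 years.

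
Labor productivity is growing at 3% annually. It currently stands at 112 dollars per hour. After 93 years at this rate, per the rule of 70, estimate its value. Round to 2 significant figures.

It doubles every 70/3 ≈ 23.33 years, so 93 years is 3.99 doublings.
2^3.99 ≈ 15.89; 112 × 15.89 ≈ 1800 dollars per hour.

≈ 1800 dollars per hour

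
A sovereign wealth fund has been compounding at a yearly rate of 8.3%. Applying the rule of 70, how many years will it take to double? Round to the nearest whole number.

approximately 8 years

Doubling time ≈ 70 / 8.3 = 8.43 years.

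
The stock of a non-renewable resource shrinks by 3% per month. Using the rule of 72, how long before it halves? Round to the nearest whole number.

roughly 24 months

Halving time ≈ 72 / 3 = 24.00 → 24 months.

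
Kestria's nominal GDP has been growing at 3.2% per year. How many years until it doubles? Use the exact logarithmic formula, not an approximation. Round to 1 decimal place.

22.0 years

t = ln(2) / ln(1 + 0.032) = 0.6931 / 0.031499 ≈ 22.00.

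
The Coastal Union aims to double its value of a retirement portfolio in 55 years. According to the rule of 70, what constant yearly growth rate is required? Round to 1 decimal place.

approximately 1.3% per year

70 / 55 ≈ 1.27, so about 1.3% per year.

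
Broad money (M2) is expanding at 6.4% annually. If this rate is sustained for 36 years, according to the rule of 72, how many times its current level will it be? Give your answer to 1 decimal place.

Doubles every ≈ 11.25 years (72/6.4).
36 years is 3.20 doublings; 2^3.20 ≈ 9.2×.

roughly 9.2 times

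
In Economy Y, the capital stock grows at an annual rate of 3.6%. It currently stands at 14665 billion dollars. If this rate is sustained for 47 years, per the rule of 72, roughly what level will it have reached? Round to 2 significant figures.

Doubling time ≈ 72/3.6 = 20.00 years.
47 years is 47/20.00 ≈ 2.35 doublings, a factor of 2^2.35 ≈ 5.10.
14665 × 5.10 ≈ 75000 billion dollars.

roughly 75000 billion dollars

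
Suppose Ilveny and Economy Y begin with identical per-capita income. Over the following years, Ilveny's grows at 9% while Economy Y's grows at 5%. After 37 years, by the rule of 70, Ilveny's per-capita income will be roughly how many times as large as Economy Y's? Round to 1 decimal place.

≈ 4.3 times

Rate gap = 9% − 5% = 4 points.
The ratio doubles every 70/4 ≈ 17.50 years.
37/17.50 ≈ 2.11 doublings → ratio ≈ 2^2.11 ≈ 4.3.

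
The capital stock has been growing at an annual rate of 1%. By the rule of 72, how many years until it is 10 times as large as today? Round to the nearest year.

approximately 239 years

One doubling takes 72/1 = 72.00 years.
Reaching 10× takes log₂(10) ≈ 3.32 doublings.
3.32 × 72.00 ≈ 239 years.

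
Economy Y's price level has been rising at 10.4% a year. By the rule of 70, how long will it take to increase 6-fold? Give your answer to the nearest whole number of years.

17 years

At 10.4% it doubles every 70/10.4 ≈ 6.73 years.
Reaching 6× takes log₂(6) ≈ 2.58 doublings.
2.58 × 6.73 ≈ 17 years.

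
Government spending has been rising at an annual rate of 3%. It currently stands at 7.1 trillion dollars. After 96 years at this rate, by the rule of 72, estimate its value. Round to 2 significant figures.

It doubles every 72/3 ≈ 24.00 years, so 96 years is 4.00 doublings.
2^4.00 ≈ 16.00; 7.1 × 16.00 ≈ 110 trillion dollars.

about 110 trillion dollars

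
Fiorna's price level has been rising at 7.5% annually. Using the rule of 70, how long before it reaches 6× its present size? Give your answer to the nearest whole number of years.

24 years

Doubling time ≈ 70/7.5 = 9.33 years.
6× is log₂ 6 ≈ 2.58 doublings, so ≈ 2.58 × 9.33 = 24 years.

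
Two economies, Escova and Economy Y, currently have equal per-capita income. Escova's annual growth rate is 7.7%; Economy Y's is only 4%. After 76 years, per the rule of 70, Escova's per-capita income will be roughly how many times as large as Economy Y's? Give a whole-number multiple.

Only the 3.7-point difference matters.
70/3.7 ≈ 18.92 years per doubling of the ratio; 76 years gives 4.02 doublings, so ≈ 16×.

roughly 16 times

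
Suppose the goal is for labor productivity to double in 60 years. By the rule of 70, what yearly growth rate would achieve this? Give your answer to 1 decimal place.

≈ 1.2%

70 / 60 ≈ 1.17, so about 1.2% per year.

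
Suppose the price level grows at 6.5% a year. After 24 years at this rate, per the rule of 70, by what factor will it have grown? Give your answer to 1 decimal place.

4.7 times

Doubling time ≈ 70/6.5 = 10.77 years.
24 years / 10.77 ≈ 2.23 doublings → factor 2^2.23 ≈ 4.7.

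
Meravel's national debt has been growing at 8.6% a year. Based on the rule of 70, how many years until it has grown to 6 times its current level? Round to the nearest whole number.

At 8.6% it doubles every 70/8.6 ≈ 8.14 years.
Reaching 6× takes log₂(6) ≈ 2.58 doublings.
2.58 × 8.14 ≈ 21 years.

around 21 years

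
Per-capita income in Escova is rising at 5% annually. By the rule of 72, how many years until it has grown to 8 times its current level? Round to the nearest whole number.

≈ 43 years

One doubling takes 72/5 = 14.40 years.
8 = 2^3, so 3 doublings → 43 years.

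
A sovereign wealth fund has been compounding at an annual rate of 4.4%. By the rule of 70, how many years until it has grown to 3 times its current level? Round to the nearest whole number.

25 years

One doubling takes 70/4.4 = 15.91 years.
3× is log₂ 3 ≈ 1.58 doublings, so ≈ 1.58 × 15.91 = 25 years.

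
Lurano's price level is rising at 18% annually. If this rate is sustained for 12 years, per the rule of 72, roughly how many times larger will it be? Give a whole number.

72/18 ≈ 4.00 years per doubling.
12 years fits 3 doublings: 2^3 = 8.

≈ 8 times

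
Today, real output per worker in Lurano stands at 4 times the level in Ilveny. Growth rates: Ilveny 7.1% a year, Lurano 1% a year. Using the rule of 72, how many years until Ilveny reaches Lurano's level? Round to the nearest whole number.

The growth-rate gap is 7.1% − 1% = 6.1 percentage points.
So the ratio between them halves every 72/6.1 ≈ 11.80 years.
A 4 times gap closes after 2 halvings: 2 × 11.80 ≈ 24 years.

approximately 24 years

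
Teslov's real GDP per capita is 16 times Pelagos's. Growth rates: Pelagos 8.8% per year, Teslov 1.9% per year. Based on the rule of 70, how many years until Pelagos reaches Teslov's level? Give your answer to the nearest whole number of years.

The growth-rate gap is 8.8% − 1.9% = 6.9 percentage points.
So the ratio between them halves every 70/6.9 ≈ 10.14 years.
A 16 times gap closes after 4 halvings: 4 × 10.14 ≈ 41 years.

approximately 41 years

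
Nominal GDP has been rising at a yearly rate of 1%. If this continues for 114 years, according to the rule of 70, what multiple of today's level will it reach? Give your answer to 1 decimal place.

approximately 3.1 times

Doubling time ≈ 70/1 = 70.00 years.
114 years / 70.00 ≈ 1.63 doublings → factor 2^1.63 ≈ 3.1.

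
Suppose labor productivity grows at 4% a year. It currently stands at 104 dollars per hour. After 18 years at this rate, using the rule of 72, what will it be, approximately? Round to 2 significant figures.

It doubles every 72/4 ≈ 18.00 years, so 18 years is 1.00 doublings.
2^1.00 ≈ 2.00; 104 × 2.00 ≈ 210 dollars per hour.

around 210 dollars per hour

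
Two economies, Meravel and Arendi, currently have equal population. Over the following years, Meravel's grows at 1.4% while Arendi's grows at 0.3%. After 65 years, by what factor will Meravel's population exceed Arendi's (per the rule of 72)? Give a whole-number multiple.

Meravel pulls ahead at 1.1 pp per year, so the ratio doubles every 72/1.1 ≈ 65.45 years.
In 65 years that's 0.99 doublings: 2^0.99 ≈ 2.

about 2 times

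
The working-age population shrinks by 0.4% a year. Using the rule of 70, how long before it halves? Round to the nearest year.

roughly 175 years

Falling at 0.4%, it halves about every 70/0.4 = 175.00 years.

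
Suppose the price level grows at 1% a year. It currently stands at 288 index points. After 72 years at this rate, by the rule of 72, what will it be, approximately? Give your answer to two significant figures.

roughly 580 index points

It doubles every 72/1 ≈ 72.00 years, so 72 years is 1.00 doublings.
2^1.00 ≈ 2.00; 288 × 2.00 ≈ 580 index points.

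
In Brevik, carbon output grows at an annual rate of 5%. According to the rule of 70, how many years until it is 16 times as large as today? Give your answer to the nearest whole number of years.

Doubling time ≈ 70/5 = 14.00 years.
16× is 4 doublings, so 4 × 14.00 ≈ 56 years.

around 56 years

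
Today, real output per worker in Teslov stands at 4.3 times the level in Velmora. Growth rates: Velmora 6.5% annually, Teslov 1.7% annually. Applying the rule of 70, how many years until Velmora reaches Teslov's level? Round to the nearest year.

about 31 years

What matters is the difference: 4.8 pp.
Rule of 70 on the gap: the ratio halves every 70/4.8 ≈ 14.58 years.
A 4.3 times gap takes log₂(4.3) ≈ 2.10 halvings to close: 2.10 × 14.58 ≈ 31 years.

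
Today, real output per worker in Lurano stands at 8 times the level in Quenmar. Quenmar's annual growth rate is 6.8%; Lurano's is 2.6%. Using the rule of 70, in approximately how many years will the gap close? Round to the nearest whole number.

The growth-rate gap is 6.8% − 2.6% = 4.2 percentage points.
So the ratio between them halves every 70/4.2 ≈ 16.67 years.
An 8 times gap closes after 3 halvings: 3 × 16.67 ≈ 50 years.

about 50 years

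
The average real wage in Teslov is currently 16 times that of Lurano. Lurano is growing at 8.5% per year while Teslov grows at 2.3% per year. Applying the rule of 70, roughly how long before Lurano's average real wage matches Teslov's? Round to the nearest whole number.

around 45 years

Lurano gains on Teslov at 8.5% − 2.3% = 6.2 points a year.
At that relative rate the gap halves every 70/6.2 ≈ 11.29 years.
A 16 times gap closes after 4 halvings: 4 × 11.29 ≈ 45 years.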